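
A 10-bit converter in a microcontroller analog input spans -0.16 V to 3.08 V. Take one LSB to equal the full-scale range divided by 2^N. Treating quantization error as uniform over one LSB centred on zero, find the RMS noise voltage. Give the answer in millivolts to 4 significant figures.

Full-scale range = 3.08 V − (-0.16 V) = 3.24 V.
One LSB is 3.24 V / 1024 = 3.16406 mV.
RMS of a uniform error over width LSB is LSB/√12 = 0.9134 mV.

0.9134 mV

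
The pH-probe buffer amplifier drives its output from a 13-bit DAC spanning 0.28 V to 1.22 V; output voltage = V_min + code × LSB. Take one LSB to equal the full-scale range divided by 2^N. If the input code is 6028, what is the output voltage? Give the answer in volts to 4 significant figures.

0.9717 V

The full-scale span is 1.22 − (0.28) = 0.94 V. LSB = 0.94 V / 2^13.
V_out = 0.28 + 6028 × (0.94/8192) V
      = 0.28 + 0.691689 = 0.971689 V.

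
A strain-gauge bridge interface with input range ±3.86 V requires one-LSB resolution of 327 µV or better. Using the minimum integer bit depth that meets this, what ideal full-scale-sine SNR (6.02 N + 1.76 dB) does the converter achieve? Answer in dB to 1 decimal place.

The full-scale span is 3.86 − (-3.86) = 7.72 V.
Required number of levels: 7.72/327 µV = 23609; smallest N with 2^N ≥ that is 15.
Ideal SNR at N = 15: 6.02·15 + 1.76 = 92.1 dB.

92.1 dB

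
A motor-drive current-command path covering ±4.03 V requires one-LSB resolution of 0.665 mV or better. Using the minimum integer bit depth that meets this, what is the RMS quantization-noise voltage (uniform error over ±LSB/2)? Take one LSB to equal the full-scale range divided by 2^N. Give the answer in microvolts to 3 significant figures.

142 µV

Full-scale range = 4.03 V − (-4.03 V) = 8.06 V.
Required number of levels: 8.06/0.665 mV = 12120; smallest N with 2^N ≥ that is 14.
Step size = 8.06/16384 V = 491.94 µV.
σ_q = LSB/√12 = 491.94 µV/3.4641 = 142 µV.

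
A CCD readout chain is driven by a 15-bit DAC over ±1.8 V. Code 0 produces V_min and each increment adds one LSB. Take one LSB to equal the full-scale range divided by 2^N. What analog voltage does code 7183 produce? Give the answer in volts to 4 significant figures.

Full-scale range = 1.8 V − (-1.8 V) = 3.6 V. LSB = 3.6 V / 2^15.
Output = V_min + (7183/32768) × range = -1.8 + 0.219208 × 3.6 V
      = -1.8 V + 0.789148 V = -1.01085 V.

-1.011 V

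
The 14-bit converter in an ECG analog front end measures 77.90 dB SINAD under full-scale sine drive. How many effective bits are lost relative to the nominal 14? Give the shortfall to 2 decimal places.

1.35 bits

Effective bits = (77.90 − 1.76)/6.02 = 12.6478.
14 − 12.6478 = 1.35 bits below nominal.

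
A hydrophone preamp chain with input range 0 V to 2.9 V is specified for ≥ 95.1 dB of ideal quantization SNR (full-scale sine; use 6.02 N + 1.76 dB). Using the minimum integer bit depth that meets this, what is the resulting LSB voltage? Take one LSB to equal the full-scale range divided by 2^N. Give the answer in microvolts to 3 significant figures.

Full-scale range = 2.9 V.
6.02 N + 1.76 ≥ 95.1 gives N ≥ 15.505, so the minimum integer is 16.
LSB = 2.9 V ÷ 2^16 = 2.9/65536 V = 44.3 µV.

44.3 µV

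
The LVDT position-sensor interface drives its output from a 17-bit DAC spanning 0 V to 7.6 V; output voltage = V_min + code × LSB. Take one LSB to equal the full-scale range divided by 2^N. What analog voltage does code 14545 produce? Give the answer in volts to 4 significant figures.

0.8434 V

Full-scale range = 7.6 V. LSB = 7.6 V / 2^17.
V_out = 0 + 14545 × (7.6/131072) V
      = 0 + 0.843369 = 0.843369 V.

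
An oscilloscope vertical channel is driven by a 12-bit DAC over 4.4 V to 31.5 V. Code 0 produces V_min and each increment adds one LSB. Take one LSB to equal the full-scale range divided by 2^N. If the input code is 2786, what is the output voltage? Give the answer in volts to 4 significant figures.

Full-scale range = 31.5 V − (4.4 V) = 27.1 V. LSB = 27.1 V / 2^12.
Output = V_min + (2786/4096) × range = 4.4 + 0.680176 × 27.1 V
      = 4.4 V + 18.4328 V = 22.8328 V.

22.83 V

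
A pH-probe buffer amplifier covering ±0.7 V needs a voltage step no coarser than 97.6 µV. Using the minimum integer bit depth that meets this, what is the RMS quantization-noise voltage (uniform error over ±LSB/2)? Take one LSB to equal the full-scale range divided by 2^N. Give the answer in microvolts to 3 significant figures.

24.7 µV

The full-scale span is 0.7 − (-0.7) = 1.4 V.
Levels needed ≥ 1.4/97.6 µV = 14340. 2^14 = 16384 suffices, so N_min = 14.
LSB = 1.4 V / 2^14 = 85.449 µV.
V_rms = LSB/√12 = 24.7 µV.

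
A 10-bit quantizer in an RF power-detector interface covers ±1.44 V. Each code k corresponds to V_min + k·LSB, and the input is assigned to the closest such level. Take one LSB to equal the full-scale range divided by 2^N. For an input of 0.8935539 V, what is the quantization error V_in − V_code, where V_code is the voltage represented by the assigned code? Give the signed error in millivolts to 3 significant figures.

−0.821 mV

The full-scale span is 1.44 − (-1.44) = 2.88 V. LSB = 2.88 V / 2^10 ≈ 2.813 mV.
Position in LSBs: (0.8935539 − (-1.44)) × 1024/2.88 = 829.7081; rounding gives k = 830.
V_code = -1.44 + (830/1024) × 2.88 = 0.8943750000 V.
Error = V_in − V_code = 0.8935539 − (0.8943750000) = −0.821 mV.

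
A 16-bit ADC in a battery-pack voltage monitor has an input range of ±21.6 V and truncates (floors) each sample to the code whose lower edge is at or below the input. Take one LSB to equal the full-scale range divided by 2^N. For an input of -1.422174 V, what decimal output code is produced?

Full-scale range = 21.6 V − (-21.6 V) = 43.2 V. LSB = 43.2 V / 2^16 ≈ 0.6592 mV.
(V_in − V_min) × 2^16/range = (-1.422174 − (-21.6)) × 65536/43.2 = 30610.509.
Floor → code = 30610.

30610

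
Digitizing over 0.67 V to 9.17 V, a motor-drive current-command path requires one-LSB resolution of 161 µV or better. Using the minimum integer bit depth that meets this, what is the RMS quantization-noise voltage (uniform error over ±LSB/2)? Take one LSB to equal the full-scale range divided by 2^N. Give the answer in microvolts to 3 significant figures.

37.4 µV

Range = 9.17 − (0.67) = 8.5 V.
Need 2^N ≥ 8.5 V / 161 µV = 52800 → N_min = 16.
LSB = 8.5 V ÷ 2^16 = 8.5/65536 V = 129.70 µV.
RMS noise = LSB/√12 = 37.4 µV.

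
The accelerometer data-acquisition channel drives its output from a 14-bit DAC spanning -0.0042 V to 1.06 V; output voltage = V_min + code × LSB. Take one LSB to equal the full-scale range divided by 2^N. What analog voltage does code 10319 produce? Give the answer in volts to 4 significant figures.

Range = 1.06 − (-0.0042) = 1.0642 V. LSB = 1.0642 V / 2^14.
V_out = -0.0042 + 10319 × (1.0642/16384) V
      = -0.0042 V + 0.670256 V = 0.666056 V.

0.6661 V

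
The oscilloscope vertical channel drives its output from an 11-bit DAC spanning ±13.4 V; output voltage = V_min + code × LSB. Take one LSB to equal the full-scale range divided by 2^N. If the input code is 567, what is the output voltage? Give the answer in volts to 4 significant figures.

Span: 13.4 V − (-13.4 V) = 26.8 V. LSB = 26.8 V / 2^11.
V_out = -13.4 + 567 × (26.8/2048) V
      = -13.4 V + 7.41973 V = -5.98027 V.

-5.980 V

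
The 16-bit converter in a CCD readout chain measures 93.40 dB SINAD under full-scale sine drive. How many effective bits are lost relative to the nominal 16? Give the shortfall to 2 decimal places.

ENOB = (SINAD − 1.76)/6.02 = (93.40 − 1.76)/6.02 = 15.2226 bits.
Lost resolution: 16 − 15.2226 = 0.7774 bits.

0.78 bits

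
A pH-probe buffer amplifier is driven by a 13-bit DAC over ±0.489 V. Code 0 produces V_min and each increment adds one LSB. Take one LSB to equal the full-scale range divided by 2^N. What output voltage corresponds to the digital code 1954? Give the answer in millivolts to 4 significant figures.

Full-scale range = 0.489 V − (-0.489 V) = 0.978 V. LSB = 0.978 V / 2^13.
V_out = -0.489 + 1954 × (0.978/8192) V
      = -0.489 V + 0.233278 V = -0.255722 V.

-255.7 mV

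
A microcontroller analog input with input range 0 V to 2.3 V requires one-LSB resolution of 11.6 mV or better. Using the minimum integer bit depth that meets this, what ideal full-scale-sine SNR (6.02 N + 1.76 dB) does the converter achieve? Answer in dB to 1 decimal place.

49.9 dB

Full-scale range = 2.3 V.
2.3 V / 11.6 mV = 198.3. Since 2^7 = 128 and 2^8 = 256, N = 8.
Ideal SNR at N = 8: 6.02·8 + 1.76 = 49.9 dB.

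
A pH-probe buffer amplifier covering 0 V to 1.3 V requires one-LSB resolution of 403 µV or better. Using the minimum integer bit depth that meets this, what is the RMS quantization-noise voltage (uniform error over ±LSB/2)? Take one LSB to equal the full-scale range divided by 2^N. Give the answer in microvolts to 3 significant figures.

Span = 1.3 V.
Need 2^N ≥ 1.3 V / 403 µV = 3226 → N_min = 12.
LSB = 1.3 V ÷ 2^12 = 1.3/4096 V = 317.38 µV.
σ_q = LSB/√12 = 317.38 µV/3.4641 = 91.6 µV.

91.6 µV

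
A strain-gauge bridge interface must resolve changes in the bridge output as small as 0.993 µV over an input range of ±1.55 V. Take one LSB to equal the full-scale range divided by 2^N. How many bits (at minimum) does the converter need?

Range = 1.55 − (-1.55) = 3.1 V.
Need 2^N ≥ 3.1 V / 0.993 µV = 3.122e6 → N_min = 22.

22 bits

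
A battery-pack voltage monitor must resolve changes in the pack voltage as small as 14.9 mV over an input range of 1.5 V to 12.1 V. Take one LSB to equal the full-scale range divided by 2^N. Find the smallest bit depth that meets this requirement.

Full-scale range = 12.1 V − (1.5 V) = 10.6 V.
Levels needed ≥ 10.6/14.9 mV = 711.4. 2^10 = 1024 suffices, so N_min = 10.

10 bits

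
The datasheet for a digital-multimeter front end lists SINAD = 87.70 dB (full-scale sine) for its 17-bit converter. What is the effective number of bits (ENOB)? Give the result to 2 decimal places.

Inverting SNR = 6.02 N + 1.76: N_eff = (87.70 − 1.76)/6.02 = 14.2757.

14.28 bits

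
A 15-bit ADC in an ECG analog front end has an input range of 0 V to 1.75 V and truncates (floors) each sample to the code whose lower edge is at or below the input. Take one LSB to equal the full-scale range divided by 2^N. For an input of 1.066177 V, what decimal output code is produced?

19963

Full-scale range = 1.75 V. LSB = 1.75 V / 2^15 ≈ 53.41 µV.
code = ⌊(V_in − V_min)/LSB⌋ = ⌊(V_in − V_min) × 2^15 / range⌋
     = ⌊(1.066177 − (0)) × 32768 / 1.75⌋ = ⌊1.066177 × 32768/1.75⌋
     = ⌊19963.707⌋ = 19963.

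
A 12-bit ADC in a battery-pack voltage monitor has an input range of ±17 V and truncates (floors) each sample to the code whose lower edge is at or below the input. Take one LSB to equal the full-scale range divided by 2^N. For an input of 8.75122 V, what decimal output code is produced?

Span: 17 V − (-17 V) = 34 V. LSB = 34 V / 2^12 ≈ 8.301 mV.
code = ⌊(V_in − V_min)/LSB⌋ = ⌊(V_in − V_min) × 2^12 / range⌋
     = ⌊(8.75122 − (-17)) × 4096 / 34⌋ = ⌊25.75122 × 4096/34⌋
     = ⌊3102.265⌋ = 3102.

3102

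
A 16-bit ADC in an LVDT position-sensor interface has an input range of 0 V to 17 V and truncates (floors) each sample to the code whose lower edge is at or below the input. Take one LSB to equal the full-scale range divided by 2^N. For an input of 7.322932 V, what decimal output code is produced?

Range is 17 V. LSB = 17 V / 2^16 ≈ 259.4 µV.
V_in − V_min = 7.322932 − (0) = 7.322932 V.
Divide by LSB: 7.322932 × 65536/17 = 28230.3336.
Truncating gives code 28230.

28230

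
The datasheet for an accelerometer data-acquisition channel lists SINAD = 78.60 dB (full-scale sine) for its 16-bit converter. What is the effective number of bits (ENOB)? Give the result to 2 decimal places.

Inverting SNR = 6.02 N + 1.76: N_eff = (78.60 − 1.76)/6.02 = 12.7641.

12.76 bits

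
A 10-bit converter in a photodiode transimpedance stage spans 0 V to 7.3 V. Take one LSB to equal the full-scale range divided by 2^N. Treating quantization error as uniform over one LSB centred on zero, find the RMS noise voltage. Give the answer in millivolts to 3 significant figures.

Full-scale range = 7.3 V.
LSB = 7.3 V ÷ 2^10 = 7.3/1024 V = 7.1289 mV.
σ_q = LSB/√12 = 7.1289 mV/3.4641 = 2.06 mV.

2.06 mV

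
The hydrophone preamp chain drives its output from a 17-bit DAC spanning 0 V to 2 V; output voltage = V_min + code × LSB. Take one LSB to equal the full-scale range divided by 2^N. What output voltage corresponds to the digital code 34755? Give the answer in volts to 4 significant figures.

Full-scale range = 2 V. LSB = 2 V / 2^17.
V_out = V_min + code × LSB = 0 V + 34755 × 2 V / 131072
      = 0 V + 0.530319 V = 0.530319 V.

0.5303 V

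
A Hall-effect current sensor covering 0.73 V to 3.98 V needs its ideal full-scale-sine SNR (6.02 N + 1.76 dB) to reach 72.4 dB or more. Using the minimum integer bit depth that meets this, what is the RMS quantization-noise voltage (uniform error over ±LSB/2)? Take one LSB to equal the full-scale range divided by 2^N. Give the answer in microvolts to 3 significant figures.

229 µV

Full-scale range = 3.98 V − (0.73 V) = 3.25 V.
Solving 6.02 N ≥ 72.4 − 1.76: N ≥ 11.734. Round up → N = 12.
LSB = 3.25 V / 2^12 = 0.79346 mV.
σ_q = LSB/√12 = 0.79346 mV/3.4641 = 229 µV.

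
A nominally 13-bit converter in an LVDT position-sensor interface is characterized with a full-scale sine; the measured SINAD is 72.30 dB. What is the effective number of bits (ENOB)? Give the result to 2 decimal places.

11.72 bits

(72.30 − 1.76) / 6.02 = 70.54/6.02 = 11.7176 effective bits.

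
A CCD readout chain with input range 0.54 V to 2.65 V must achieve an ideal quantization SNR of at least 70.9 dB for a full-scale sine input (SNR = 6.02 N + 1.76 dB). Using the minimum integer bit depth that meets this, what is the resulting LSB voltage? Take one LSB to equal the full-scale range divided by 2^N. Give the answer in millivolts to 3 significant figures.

0.515 mV

Range = 2.65 − (0.54) = 2.11 V.
Solving 6.02 N ≥ 70.9 − 1.76: N ≥ 11.485. Round up → N = 12.
One LSB is 2.11 V / 4096 = 0.515 mV.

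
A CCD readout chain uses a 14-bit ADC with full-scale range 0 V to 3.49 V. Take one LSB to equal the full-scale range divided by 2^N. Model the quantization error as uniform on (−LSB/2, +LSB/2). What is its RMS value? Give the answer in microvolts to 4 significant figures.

61.49 µV

Full-scale range = 3.49 V.
LSB = 3.49 V ÷ 2^14 = 3.49/16384 V = 213.013 µV.
σ_q = LSB/√12 = 213.013 µV/3.4641 = 61.49 µV.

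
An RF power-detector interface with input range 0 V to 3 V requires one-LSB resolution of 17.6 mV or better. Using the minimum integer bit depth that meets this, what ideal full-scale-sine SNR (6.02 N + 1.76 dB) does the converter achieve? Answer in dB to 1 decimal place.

V_FS = 3 V.
Levels needed ≥ 3/17.6 mV = 170.5. 2^8 = 256 suffices, so N_min = 8.
SNR = 6.02 × 8 + 1.76 = 49.92 dB.

49.9 dB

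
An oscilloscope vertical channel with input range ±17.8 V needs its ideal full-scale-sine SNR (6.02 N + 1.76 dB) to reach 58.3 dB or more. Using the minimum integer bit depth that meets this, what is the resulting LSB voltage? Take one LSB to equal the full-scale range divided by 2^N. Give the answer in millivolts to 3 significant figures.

34.8 mV

Full-scale range = 17.8 V − (-17.8 V) = 35.6 V.
Solving 6.02 N ≥ 58.3 − 1.76: N ≥ 9.392. Round up → N = 10.
One LSB is 35.6 V / 1024 = 34.8 mV.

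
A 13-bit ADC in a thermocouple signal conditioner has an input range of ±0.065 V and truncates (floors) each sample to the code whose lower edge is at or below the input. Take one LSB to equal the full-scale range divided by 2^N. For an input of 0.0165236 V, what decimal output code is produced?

Range = 0.065 − (-0.065) = 0.13 V. LSB = 0.13 V / 2^13 ≈ 15.87 µV.
(V_in − V_min) × 2^13/range = (0.0165236 − (-0.065)) × 8192/0.13 = 5137.241.
Floor → code = 5137.

5137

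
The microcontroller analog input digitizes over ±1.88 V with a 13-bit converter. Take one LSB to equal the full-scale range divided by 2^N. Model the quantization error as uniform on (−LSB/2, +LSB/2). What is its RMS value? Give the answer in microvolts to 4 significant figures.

132.5 µV

Span: 1.88 V − (-1.88 V) = 3.76 V.
LSB = 3.76 V / 2^13 = 458.984 µV.
σ_q = LSB/√12 = 458.984 µV/3.4641 = 132.5 µV.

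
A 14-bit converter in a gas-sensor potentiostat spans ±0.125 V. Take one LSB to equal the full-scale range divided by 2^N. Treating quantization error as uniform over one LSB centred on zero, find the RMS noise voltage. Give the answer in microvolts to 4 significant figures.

4.405 µV

Span: 0.125 V − (-0.125 V) = 0.25 V.
Step size = 0.25/16384 V = 15.2588 µV.
σ_q = LSB/√12 = 15.2588 µV/3.4641 = 4.405 µV.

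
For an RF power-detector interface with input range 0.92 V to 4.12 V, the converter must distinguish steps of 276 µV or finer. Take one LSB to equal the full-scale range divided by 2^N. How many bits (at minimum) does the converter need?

Span: 4.12 V − (0.92 V) = 3.2 V.
Need 2^N ≥ 3.2 V / 276 µV = 11590 → N_min = 14.

14 bits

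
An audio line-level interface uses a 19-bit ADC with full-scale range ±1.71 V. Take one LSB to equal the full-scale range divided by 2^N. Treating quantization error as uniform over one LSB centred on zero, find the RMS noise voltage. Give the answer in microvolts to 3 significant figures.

1.88 µV

The full-scale span is 1.71 − (-1.71) = 3.42 V.
Step size = 3.42/524288 V = 6.5231 µV.
V_rms = LSB/√12 = 6.5231 µV / √12 = 1.88 µV.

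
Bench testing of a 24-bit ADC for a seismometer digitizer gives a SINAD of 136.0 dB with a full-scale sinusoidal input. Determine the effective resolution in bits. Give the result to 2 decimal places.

22.30 bits

Inverting SNR = 6.02 N + 1.76: N_eff = (136.0 − 1.76)/6.02 = 22.2990.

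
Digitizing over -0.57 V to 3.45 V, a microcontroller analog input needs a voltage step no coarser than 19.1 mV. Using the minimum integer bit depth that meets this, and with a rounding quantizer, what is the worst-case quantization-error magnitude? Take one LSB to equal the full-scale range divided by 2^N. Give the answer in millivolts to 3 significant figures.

Span: 3.45 V − (-0.57 V) = 4.02 V.
Need 2^N ≥ 4.02 V / 19.1 mV = 210.5 → N_min = 8.
One LSB is 4.02 V / 256 = 15.703 mV.
Max error for round-to-nearest is LSB/2 = 7.85 mV.

7.85 mV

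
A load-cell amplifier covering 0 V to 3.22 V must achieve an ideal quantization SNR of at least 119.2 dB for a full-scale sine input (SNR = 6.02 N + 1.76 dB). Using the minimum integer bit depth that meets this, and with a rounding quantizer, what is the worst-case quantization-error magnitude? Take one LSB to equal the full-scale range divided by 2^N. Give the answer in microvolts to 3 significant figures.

Range is 3.22 V.
Required N = ⌈(119.2 − 1.76)/6.02⌉ = ⌈19.508⌉ = 20.
LSB = 3.22 V / 2^20 = 3.0708 µV.
Half an LSB is 1.54 µV.

1.54 µV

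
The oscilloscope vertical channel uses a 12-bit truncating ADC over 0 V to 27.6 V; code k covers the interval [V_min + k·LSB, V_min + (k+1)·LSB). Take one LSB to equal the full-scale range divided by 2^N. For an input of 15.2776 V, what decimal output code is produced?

V_FS = 27.6 V. LSB = 27.6 V / 2^12 ≈ 6.738 mV.
(V_in − V_min) × 2^12/range = (15.2776 − (0)) × 4096/27.6 = 2267.284.
Floor → code = 2267.

2267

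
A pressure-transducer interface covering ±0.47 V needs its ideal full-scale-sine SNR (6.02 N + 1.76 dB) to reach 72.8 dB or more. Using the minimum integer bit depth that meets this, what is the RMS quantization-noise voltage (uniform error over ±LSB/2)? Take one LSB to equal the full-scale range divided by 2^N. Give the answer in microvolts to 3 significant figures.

66.2 µV

Span: 0.47 V − (-0.47 V) = 0.94 V.
Required N = ⌈(72.8 − 1.76)/6.02⌉ = ⌈11.801⌉ = 12.
One LSB is 0.94 V / 4096 = 229.49 µV.
σ_q = LSB/√12 = 229.49 µV/3.4641 = 66.2 µV.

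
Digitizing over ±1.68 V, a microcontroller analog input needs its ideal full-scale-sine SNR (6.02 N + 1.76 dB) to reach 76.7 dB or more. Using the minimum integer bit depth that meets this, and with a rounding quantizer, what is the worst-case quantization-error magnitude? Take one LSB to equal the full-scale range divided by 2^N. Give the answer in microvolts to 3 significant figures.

Span: 1.68 V − (-1.68 V) = 3.36 V.
Required N = ⌈(76.7 − 1.76)/6.02⌉ = ⌈12.449⌉ = 13.
Step size = 3.36/8192 V = 410.16 µV.
Half an LSB is 205 µV.

205 µV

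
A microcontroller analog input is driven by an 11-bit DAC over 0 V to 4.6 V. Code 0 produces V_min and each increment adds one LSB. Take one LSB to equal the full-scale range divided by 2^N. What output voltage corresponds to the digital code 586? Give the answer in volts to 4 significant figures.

Full-scale range = 4.6 V. LSB = 4.6 V / 2^11.
V_out = 0 + 586 × (4.6/2048) V
      = 0 + 1.31621 = 1.31621 V.

1.316 V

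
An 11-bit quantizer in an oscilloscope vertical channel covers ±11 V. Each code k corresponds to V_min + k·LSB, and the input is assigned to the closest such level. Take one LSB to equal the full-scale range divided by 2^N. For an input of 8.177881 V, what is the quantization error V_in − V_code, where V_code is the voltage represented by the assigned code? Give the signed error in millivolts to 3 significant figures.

Full-scale range = 11 V − (-11 V) = 22 V. LSB = 22 V / 2^11 ≈ 10.74 mV.
(V_in − V_min)/LSB = (8.177881 − (-11)) × 2048/22 = 1785.2864 → nearest code k = 1785.
Reconstructed level: -11 + 1785 × 22/2048 V = 8.174804688 V.
e = 8.177881 − (8.174804688) = +3.08 mV.

+3.08 mV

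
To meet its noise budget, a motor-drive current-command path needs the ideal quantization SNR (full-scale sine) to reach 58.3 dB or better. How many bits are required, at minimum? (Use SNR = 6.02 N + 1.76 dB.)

Solving 6.02 N ≥ 58.3 − 1.76: N ≥ 9.392. Round up → N = 10.

10 bits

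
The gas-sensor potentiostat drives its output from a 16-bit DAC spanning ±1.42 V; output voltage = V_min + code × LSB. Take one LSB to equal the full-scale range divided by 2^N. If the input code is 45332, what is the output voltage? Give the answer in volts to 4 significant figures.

0.5445 V

The full-scale span is 1.42 − (-1.42) = 2.84 V. LSB = 2.84 V / 2^16.
Output = V_min + (45332/65536) × range = -1.42 + 0.691711 × 2.84 V
      = -1.42 + 1.96446 = 0.544460 V.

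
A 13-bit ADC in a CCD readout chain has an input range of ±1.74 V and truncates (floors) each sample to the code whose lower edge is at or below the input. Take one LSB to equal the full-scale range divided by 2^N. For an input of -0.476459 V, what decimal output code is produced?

Span: 1.74 V − (-1.74 V) = 3.48 V. LSB = 3.48 V / 2^13 ≈ 424.8 µV.
code = ⌊(V_in − V_min)/LSB⌋ = ⌊(V_in − V_min) × 2^13 / range⌋
     = ⌊(-0.476459 − (-1.74)) × 8192 / 3.48⌋ = ⌊1.263541 × 8192/3.48⌋
     = ⌊2974.405⌋ = 2974.

2974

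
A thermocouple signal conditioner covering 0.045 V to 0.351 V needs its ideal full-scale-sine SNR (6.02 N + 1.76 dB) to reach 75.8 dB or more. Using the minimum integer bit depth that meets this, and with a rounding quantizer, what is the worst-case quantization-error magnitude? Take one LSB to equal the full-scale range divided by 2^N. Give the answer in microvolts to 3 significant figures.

Range = 0.351 − (0.045) = 0.306 V.
Required N = ⌈(75.8 − 1.76)/6.02⌉ = ⌈12.299⌉ = 13.
One LSB is 0.306 V / 8192 = 37.354 µV.
|e|_max = LSB/2 = 18.7 µV.

18.7 µV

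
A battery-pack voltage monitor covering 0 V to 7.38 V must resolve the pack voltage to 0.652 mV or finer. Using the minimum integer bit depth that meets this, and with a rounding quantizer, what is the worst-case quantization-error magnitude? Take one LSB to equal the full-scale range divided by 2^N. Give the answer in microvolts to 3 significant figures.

225 µV

Full-scale range = 7.38 V.
Required number of levels: 7.38/0.652 mV = 11319; smallest N with 2^N ≥ that is 14.
Step size = 7.38/16384 V = 450.44 µV.
|e|_max = LSB/2 = 225 µV.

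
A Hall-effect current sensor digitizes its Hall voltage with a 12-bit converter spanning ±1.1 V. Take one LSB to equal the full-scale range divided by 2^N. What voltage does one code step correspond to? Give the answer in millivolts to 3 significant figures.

Span: 1.1 V − (-1.1 V) = 2.2 V.
2^12 = 4096 levels.
LSB = 2.2 V / 2^12 = 0.537 mV.

0.537 mV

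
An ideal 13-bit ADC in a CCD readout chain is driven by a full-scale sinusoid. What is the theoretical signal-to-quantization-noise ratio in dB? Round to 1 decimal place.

6.02(13) + 1.76 = 78.26 + 1.76 = 80.02 dB.

80.0 dB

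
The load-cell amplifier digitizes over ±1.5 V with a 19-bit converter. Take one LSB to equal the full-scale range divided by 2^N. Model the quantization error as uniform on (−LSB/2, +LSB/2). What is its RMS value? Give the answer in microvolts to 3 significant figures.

Range = 1.5 − (-1.5) = 3 V.
Step size = 3/524288 V = 5.7220 µV.
σ_q = LSB/√12 = 5.7220 µV/3.4641 = 1.65 µV.

1.65 µV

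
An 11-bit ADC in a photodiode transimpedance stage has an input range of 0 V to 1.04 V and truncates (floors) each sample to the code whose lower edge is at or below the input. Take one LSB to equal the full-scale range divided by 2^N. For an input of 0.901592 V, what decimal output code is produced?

Full-scale range = 1.04 V. LSB = 1.04 V / 2^11 ≈ 0.5078 mV.
V_in − V_min = 0.901592 − (0) = 0.901592 V.
Divide by LSB: 0.901592 × 2048/1.04 = 1775.4427.
Truncating gives code 1775.

1775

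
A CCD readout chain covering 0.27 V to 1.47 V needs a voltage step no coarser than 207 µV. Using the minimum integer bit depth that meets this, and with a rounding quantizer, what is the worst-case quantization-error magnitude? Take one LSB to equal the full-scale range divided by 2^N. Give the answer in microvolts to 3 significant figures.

73.2 µV

Full-scale range = 1.47 V − (0.27 V) = 1.2 V.
Levels needed ≥ 1.2/207 µV = 5797. 2^13 = 8192 suffices, so N_min = 13.
One LSB is 1.2 V / 8192 = 146.48 µV.
|e|_max = LSB/2 = 73.2 µV.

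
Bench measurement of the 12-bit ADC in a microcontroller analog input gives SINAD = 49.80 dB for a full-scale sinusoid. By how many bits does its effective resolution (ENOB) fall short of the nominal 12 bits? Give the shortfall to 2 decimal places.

4.02 bits

N_eff = (49.80 − 1.76)/6.02 = 7.9801 bits.
Lost resolution: 12 − 7.9801 = 4.0199 bits.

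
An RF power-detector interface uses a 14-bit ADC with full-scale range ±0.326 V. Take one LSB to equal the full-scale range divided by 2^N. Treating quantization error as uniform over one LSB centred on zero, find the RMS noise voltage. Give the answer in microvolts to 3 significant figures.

11.5 µV

Full-scale range = 0.326 V − (-0.326 V) = 0.652 V.
LSB = 0.652 V ÷ 2^14 = 0.652/16384 V = 39.795 µV.
RMS of a uniform error over width LSB is LSB/√12 = 11.5 µV.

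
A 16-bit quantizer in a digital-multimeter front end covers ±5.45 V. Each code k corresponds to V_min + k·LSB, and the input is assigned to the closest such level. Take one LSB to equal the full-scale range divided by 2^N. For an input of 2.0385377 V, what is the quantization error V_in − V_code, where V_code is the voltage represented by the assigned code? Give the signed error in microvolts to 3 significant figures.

Full-scale range = 5.45 V − (-5.45 V) = 10.9 V. LSB = 10.9 V / 2^16 ≈ 166.3 µV.
(2.0385377 − (-5.45)) / LSB = 7.4885377 × 65536/10.9 = 45024.6612. Nearest integer: k = 45025.
Reconstructed level: -5.45 + 45025 × 10.9/65536 V = 2.0385940552 V.
Error = V_in − V_code = 2.0385377 − (2.0385940552) = −56.4 µV.

−56.4 µV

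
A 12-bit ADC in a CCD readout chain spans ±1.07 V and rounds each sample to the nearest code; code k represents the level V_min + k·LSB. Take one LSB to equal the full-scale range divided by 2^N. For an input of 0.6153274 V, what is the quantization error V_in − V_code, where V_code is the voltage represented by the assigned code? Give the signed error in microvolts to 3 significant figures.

−132 µV

Full-scale range = 1.07 V − (-1.07 V) = 2.14 V. LSB = 2.14 V / 2^12 ≈ 0.5225 mV.
(0.6153274 − (-1.07)) / LSB = 1.6853274 × 4096/2.14 = 3225.7481. Nearest integer: k = 3226.
V_code = V_min + k × range/2^12 = -1.07 + 3226 × 2.14/4096 = 0.6154589844 V.
Error = V_in − V_code = 0.6153274 − (0.6154589844) = −132 µV.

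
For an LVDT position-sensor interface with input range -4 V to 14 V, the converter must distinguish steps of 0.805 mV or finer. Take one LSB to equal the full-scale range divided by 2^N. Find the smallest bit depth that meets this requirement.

15 bits

Span: 14 V − (-4 V) = 18 V.
Required number of levels: 18/0.805 mV = 22360; smallest N with 2^N ≥ that is 15.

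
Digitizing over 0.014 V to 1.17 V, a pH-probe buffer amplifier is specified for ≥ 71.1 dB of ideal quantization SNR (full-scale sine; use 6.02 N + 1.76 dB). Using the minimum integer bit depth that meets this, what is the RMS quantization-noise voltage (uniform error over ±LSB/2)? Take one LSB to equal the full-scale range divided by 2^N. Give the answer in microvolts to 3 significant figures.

81.5 µV

Span: 1.17 V − (0.014 V) = 1.156 V.
N ≥ (71.1 − 1.76)/6.02 = 11.518 → N_min = 12.
One LSB is 1.156 V / 4096 = 282.23 µV.
V_rms = LSB/√12 = 81.5 µV.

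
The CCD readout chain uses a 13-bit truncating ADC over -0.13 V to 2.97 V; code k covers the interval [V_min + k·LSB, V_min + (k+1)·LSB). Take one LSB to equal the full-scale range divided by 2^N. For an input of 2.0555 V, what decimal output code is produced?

The full-scale span is 2.97 − (-0.13) = 3.1 V. LSB = 3.1 V / 2^13 ≈ 378.4 µV.
V_in − V_min = 2.0555 − (-0.13) = 2.1855 V.
Divide by LSB: 2.1855 × 8192/3.1 = 5775.3600.
Truncating gives code 5775.

5775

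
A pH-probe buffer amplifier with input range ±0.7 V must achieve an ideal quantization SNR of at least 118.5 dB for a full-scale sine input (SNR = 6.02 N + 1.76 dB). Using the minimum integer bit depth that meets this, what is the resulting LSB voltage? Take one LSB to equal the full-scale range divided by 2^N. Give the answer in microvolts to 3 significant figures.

Span: 0.7 V − (-0.7 V) = 1.4 V.
Required N = ⌈(118.5 − 1.76)/6.02⌉ = ⌈19.392⌉ = 20.
One LSB is 1.4 V / 1048576 = 1.34 µV.

1.34 µV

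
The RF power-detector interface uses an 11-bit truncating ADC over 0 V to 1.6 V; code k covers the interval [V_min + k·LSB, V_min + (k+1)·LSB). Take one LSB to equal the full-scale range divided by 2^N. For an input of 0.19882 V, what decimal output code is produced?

Span = 1.6 V. LSB = 1.6 V / 2^11 ≈ 0.7812 mV.
V_in − V_min = 0.19882 − (0) = 0.19882 V.
Divide by LSB: 0.19882 × 2048/1.6 = 254.4896.
Truncating gives code 254.

254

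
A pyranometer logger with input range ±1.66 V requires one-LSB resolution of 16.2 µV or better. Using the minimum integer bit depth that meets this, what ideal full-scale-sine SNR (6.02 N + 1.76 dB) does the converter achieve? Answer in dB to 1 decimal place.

Span: 1.66 V − (-1.66 V) = 3.32 V.
3.32 V / 16.2 µV = 204900. Since 2^17 = 131072 and 2^18 = 262144, N = 18.
Ideal SNR at N = 18: 6.02·18 + 1.76 = 110.1 dB.

110.1 dB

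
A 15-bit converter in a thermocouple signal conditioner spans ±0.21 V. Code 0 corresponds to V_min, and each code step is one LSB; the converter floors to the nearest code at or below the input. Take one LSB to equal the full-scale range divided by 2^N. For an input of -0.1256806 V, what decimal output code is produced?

Range = 0.21 − (-0.21) = 0.42 V. LSB = 0.42 V / 2^15 ≈ 12.82 µV.
V_in − V_min = -0.1256806 − (-0.21) = 0.0843194 V.
Divide by LSB: 0.0843194 × 32768/0.42 = 6578.5193.
Truncating gives code 6578.

6578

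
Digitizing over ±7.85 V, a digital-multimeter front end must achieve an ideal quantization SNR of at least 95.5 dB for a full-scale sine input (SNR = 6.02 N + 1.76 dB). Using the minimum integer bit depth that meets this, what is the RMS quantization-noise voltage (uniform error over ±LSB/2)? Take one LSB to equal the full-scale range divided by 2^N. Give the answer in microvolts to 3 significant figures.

69.2 µV

Range = 7.85 − (-7.85) = 15.7 V.
Solving 6.02 N ≥ 95.5 − 1.76: N ≥ 15.571. Round up → N = 16.
Step size = 15.7/65536 V = 239.56 µV.
V_rms = LSB/√12 = 69.2 µV.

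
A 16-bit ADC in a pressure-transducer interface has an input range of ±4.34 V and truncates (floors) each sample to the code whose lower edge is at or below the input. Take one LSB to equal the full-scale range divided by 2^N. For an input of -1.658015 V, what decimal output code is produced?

20249

Range = 4.34 − (-4.34) = 8.68 V. LSB = 8.68 V / 2^16 ≈ 132.4 µV.
(V_in − V_min) × 2^16/range = (-1.658015 − (-4.34)) × 65536/8.68 = 20249.605.
Floor → code = 20249.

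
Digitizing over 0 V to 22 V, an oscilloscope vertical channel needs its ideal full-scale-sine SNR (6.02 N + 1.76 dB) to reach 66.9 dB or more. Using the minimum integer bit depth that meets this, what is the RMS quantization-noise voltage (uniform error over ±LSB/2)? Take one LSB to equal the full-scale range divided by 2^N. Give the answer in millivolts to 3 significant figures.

3.10 mV

Full-scale range = 22 V.
Solving 6.02 N ≥ 66.9 − 1.76: N ≥ 10.821. Round up → N = 11.
Step size = 22/2048 V = 10.742 mV.
RMS noise = LSB/√12 = 3.10 mV.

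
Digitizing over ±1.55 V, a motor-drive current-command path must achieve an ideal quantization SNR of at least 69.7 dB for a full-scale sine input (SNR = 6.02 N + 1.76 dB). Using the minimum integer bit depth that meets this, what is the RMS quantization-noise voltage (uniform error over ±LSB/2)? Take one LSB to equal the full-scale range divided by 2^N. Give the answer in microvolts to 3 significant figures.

218 µV

Full-scale range = 1.55 V − (-1.55 V) = 3.1 V.
Required N = ⌈(69.7 − 1.76)/6.02⌉ = ⌈11.286⌉ = 12.
Step size = 3.1/4096 V = 0.75684 mV.
σ_q = LSB/√12 = 0.75684 mV/3.4641 = 218 µV.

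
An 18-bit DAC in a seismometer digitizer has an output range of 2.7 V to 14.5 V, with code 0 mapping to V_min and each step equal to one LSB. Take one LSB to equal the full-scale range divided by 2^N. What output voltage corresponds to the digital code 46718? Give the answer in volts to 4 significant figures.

4.803 V

The full-scale span is 14.5 − (2.7) = 11.8 V. LSB = 11.8 V / 2^18.
Output = V_min + (46718/262144) × range = 2.7 + 0.178215 × 11.8 V
      = 2.7 + 2.10294 = 4.80294 V.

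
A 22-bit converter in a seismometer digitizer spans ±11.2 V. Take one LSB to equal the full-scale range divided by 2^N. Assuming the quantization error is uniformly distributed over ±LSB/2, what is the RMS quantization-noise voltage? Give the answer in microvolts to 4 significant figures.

1.542 µV

Span: 11.2 V − (-11.2 V) = 22.4 V.
One LSB is 22.4 V / 4194304 = 5.34058 µV.
RMS of a uniform error over width LSB is LSB/√12 = 1.542 µV.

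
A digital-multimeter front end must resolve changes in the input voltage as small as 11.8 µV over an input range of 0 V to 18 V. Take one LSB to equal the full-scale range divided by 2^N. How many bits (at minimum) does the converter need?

21 bits

Range is 18 V.
Need 2^N ≥ 18 V / 11.8 µV = 1.525e6 → N_min = 21.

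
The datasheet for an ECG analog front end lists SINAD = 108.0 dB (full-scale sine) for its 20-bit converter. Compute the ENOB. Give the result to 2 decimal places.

ENOB = (108.0 − 1.76)/6.02 = 17.6478 bits.

17.65 bits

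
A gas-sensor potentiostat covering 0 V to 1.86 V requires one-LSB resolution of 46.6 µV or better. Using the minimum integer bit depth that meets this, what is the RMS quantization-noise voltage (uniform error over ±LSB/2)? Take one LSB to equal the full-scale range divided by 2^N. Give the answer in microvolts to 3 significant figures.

Span = 1.86 V.
Levels needed ≥ 1.86/46.6 µV = 39910. 2^16 = 65536 suffices, so N_min = 16.
LSB = 1.86 V / 2^16 = 28.381 µV.
RMS noise = LSB/√12 = 8.19 µV.

8.19 µV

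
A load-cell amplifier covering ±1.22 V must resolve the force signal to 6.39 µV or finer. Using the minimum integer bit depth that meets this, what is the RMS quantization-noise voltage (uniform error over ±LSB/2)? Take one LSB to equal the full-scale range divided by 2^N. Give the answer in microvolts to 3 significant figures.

1.34 µV

The full-scale span is 1.22 − (-1.22) = 2.44 V.
Need 2^N ≥ 2.44 V / 6.39 µV = 381800 → N_min = 19.
LSB = 2.44 V / 2^19 = 4.6539 µV.
σ_q = LSB/√12 = 4.6539 µV/3.4641 = 1.34 µV.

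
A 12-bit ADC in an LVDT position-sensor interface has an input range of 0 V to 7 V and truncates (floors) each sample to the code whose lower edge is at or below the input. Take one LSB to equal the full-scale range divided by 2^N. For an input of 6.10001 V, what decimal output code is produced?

Range is 7 V. LSB = 7 V / 2^12 ≈ 1.709 mV.
V_in − V_min = 6.10001 − (0) = 6.10001 V.
Divide by LSB: 6.10001 × 4096/7 = 3569.3773.
Truncating gives code 3569.

3569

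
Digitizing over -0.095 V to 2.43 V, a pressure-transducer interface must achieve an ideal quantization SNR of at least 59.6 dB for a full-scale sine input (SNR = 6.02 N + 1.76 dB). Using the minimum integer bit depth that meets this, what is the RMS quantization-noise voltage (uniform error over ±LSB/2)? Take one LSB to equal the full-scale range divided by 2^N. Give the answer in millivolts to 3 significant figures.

0.712 mV

Full-scale range = 2.43 V − (-0.095 V) = 2.525 V.
Required N = ⌈(59.6 − 1.76)/6.02⌉ = ⌈9.608⌉ = 10.
LSB = 2.525 V / 2^10 = 2.4658 mV.
V_rms = LSB/√12 = 0.712 mV.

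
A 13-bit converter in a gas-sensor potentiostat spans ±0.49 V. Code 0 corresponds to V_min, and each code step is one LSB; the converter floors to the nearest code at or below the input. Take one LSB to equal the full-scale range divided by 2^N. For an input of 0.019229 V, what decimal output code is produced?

4256

Full-scale range = 0.49 V − (-0.49 V) = 0.98 V. LSB = 0.98 V / 2^13 ≈ 119.6 µV.
(V_in − V_min) × 2^13/range = (0.019229 − (-0.49)) × 8192/0.98 = 4256.739.
Floor → code = 4256.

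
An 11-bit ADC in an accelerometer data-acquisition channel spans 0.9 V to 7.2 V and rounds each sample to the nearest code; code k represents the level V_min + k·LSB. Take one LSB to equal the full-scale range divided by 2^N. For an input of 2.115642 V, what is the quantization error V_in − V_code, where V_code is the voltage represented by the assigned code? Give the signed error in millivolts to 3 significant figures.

Span: 7.2 V − (0.9 V) = 6.3 V. LSB = 6.3 V / 2^11 ≈ 3.076 mV.
(2.115642 − (0.9)) / LSB = 1.215642 × 2048/6.3 = 395.1801. Nearest integer: k = 395.
V_code = 0.9 + (395/2048) × 6.3 = 2.115087891 V.
Error = V_in − V_code = 2.115642 − (2.115087891) = +0.554 mV.

+0.554 mV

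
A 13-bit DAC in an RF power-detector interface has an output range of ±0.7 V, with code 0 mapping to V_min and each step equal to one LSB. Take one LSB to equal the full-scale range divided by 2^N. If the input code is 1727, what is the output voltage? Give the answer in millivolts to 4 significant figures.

-404.9 mV

The full-scale span is 0.7 − (-0.7) = 1.4 V. LSB = 1.4 V / 2^13.
V_out = V_min + code × LSB = -0.7 V + 1727 × 1.4 V / 8192
      = -0.7 + 0.295142 = -0.404858 V.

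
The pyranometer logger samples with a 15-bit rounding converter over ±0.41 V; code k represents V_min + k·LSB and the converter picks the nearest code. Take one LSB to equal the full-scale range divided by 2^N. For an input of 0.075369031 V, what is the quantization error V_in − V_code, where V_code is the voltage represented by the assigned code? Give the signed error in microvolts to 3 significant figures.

−4.50 µV

Range = 0.41 − (-0.41) = 0.82 V. LSB = 0.82 V / 2^15 ≈ 25.02 µV.
Position in LSBs: (0.075369031 − (-0.41)) × 32768/0.82 = 19395.8200; rounding gives k = 19396.
V_code = -0.41 + (19396/32768) × 0.82 = 0.075373535156 V.
V_in − V_code = 0.075369031 − (0.075373535156) = −4.50 µV.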